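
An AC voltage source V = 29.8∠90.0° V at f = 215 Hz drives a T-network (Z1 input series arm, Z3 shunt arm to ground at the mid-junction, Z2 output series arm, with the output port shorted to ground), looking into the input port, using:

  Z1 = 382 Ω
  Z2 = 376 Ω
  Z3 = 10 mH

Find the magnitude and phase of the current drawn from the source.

Step 1 — Angular frequency: ω = 2π·f = 2π·215 = 1351 rad/s.
Step 2 — Component impedances:
  Z1: Z = R = 382 Ω
  Z2: Z = R = 376 Ω
  Z3: Z = jωL = j·1351·0.01 = 0 + j13.51 Ω
Step 3 — With the output port shorted to ground, the output series arm Z2 runs from the junction to ground; the shunt arm Z3 also runs from the junction to ground. They appear in parallel: Z3 || Z2 = 0.4847 + j13.49 Ω.
Step 4 — Series with input arm Z1: Z_in = Z1 + (Z3 || Z2) = 382.5 + j13.49 Ω = 382.7∠2.0° Ω.
Step 5 — Source phasor: V = 29.8∠90.0° V = 0 + j29.8 V.
Step 6 — Ohm's law: I = V / Z_total = (0 + j29.8) / (382.5 + j13.49) = 0.002745 + j0.07781 A.
Step 7 — Convert to polar: |I| = 0.07786 A, ∠I = 88.0°.

I = 0.07786∠88.0° A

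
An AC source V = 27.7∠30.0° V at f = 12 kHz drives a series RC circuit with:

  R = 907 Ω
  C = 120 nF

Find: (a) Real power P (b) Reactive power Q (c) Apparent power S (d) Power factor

Step 1 — Angular frequency: ω = 2π·f = 2π·1.2e+04 = 7.54e+04 rad/s.
Step 2 — Component impedances:
  R: Z = R = 907 Ω
  C: Z = 1/(jωC) = -j/(ω·C) = 0 - j110.5 Ω
Step 3 — Series combination: Z_total = R + C = 907 - j110.5 Ω = 913.7∠-6.9° Ω.
Step 4 — Source phasor: V = 27.7∠30.0° V = 23.99 + j13.85 V.
Step 5 — Current: I = V / Z = 0.02423 + j0.01822 A = 0.03032∠36.9° A.
Step 6 — Complex power: S = V·I* = 0.8336 - j0.1016 VA.
Step 7 — Real power: P = Re(S) = 0.8336 W.
Step 8 — Reactive power: Q = Im(S) = -0.1016 VAR.
Step 9 — Apparent power: |S| = 0.8398 VA.
Step 10 — Power factor: PF = P/|S| = 0.9927 (leading).

(a) P = 0.8336 W  (b) Q = -0.1016 VAR  (c) S = 0.8398 VA  (d) PF = 0.9927 (leading)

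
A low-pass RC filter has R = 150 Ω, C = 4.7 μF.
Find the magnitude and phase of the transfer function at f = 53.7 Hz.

Step 1 — Angular frequency: ω = 2π·53.7 = 337.4 rad/s.
Step 2 — Transfer function: H(jω) = 1/(1 + jωRC).
Step 3 — Denominator: 1 + jωRC = 1 + j·337.4·150·4.7e-06 = 1 + j0.2379.
Step 4 — H = 0.9464 - j0.2251.
Step 5 — Magnitude: |H| = 0.9729 (-0.2 dB); phase: φ = -13.4°.

|H| = 0.9729 (-0.2 dB), φ = -13.4°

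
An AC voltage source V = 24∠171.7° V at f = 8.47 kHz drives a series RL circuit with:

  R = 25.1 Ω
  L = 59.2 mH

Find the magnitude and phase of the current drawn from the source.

Step 1 — Angular frequency: ω = 2π·f = 2π·8470 = 5.322e+04 rad/s.
Step 2 — Component impedances:
  R: Z = R = 25.1 Ω
  L: Z = jωL = j·5.322e+04·0.0592 = 0 + j3151 Ω
Step 3 — Series combination: Z_total = R + L = 25.1 + j3151 Ω = 3151∠89.5° Ω.
Step 4 — Source phasor: V = 24∠171.7° V = -23.75 + j3.465 V.
Step 5 — Ohm's law: I = V / Z_total = (-23.75 + j3.465) / (25.1 + j3151) = 0.00104 + j0.007546 A.
Step 6 — Convert to polar: |I| = 0.007618 A, ∠I = 82.2°.

I = 0.007618∠82.2° A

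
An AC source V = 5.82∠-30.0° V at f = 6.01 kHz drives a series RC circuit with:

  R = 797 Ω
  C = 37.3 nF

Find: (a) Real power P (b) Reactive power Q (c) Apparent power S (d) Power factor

Step 1 — Angular frequency: ω = 2π·f = 2π·6010 = 3.776e+04 rad/s.
Step 2 — Component impedances:
  R: Z = R = 797 Ω
  C: Z = 1/(jωC) = -j/(ω·C) = 0 - j710 Ω
Step 3 — Series combination: Z_total = R + C = 797 - j710 Ω = 1067∠-41.7° Ω.
Step 4 — Source phasor: V = 5.82∠-30.0° V = 5.04 - j2.91 V.
Step 5 — Current: I = V / Z = 0.00534 + j0.001105 A = 0.005453∠11.7° A.
Step 6 — Complex power: S = V·I* = 0.0237 - j0.02111 VA.
Step 7 — Real power: P = Re(S) = 0.0237 W.
Step 8 — Reactive power: Q = Im(S) = -0.02111 VAR.
Step 9 — Apparent power: |S| = 0.03173 VA.
Step 10 — Power factor: PF = P/|S| = 0.7467 (leading).

(a) P = 0.0237 W  (b) Q = -0.02111 VAR  (c) S = 0.03173 VA  (d) PF = 0.7467 (leading)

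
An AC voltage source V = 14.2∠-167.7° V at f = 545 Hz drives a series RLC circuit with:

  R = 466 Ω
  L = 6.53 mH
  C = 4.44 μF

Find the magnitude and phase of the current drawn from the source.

Step 1 — Angular frequency: ω = 2π·f = 2π·545 = 3424 rad/s.
Step 2 — Component impedances:
  R: Z = R = 466 Ω
  L: Z = jωL = j·3424·0.00653 = 0 + j22.36 Ω
  C: Z = 1/(jωC) = -j/(ω·C) = 0 - j65.77 Ω
Step 3 — Series combination: Z_total = R + L + C = 466 - j43.41 Ω = 468∠-5.3° Ω.
Step 4 — Source phasor: V = 14.2∠-167.7° V = -13.87 - j3.025 V.
Step 5 — Ohm's law: I = V / Z_total = (-13.87 - j3.025) / (466 - j43.41) = -0.02892 - j0.009185 A.
Step 6 — Convert to polar: |I| = 0.03034 A, ∠I = -162.4°.

I = 0.03034∠-162.4° A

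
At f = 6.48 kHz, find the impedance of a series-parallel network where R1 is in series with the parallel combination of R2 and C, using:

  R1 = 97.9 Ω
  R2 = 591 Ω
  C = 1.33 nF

Step 1 — Angular frequency: ω = 2π·f = 2π·6480 = 4.072e+04 rad/s.
Step 2 — Component impedances:
  R1: Z = R = 97.9 Ω
  R2: Z = R = 591 Ω
  C: Z = 1/(jωC) = -j/(ω·C) = 0 - j1.847e+04 Ω
Step 3 — Parallel branch: R2 || C = 1/(1/R2 + 1/C) = 590.4 - j18.89 Ω.
Step 4 — Series with R1: Z_total = R1 + (R2 || C) = 688.3 - j18.89 Ω = 688.6∠-1.6° Ω.

Z = 688.3 - j18.89 Ω = 688.6∠-1.6° Ω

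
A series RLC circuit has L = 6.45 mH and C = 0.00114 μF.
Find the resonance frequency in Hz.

Step 1 — Resonance condition Im(Z)=0 gives ω₀ = 1/√(LC).
Step 2 — ω₀ = 1/√(0.00645·1.14e-09) = 3.688e+05 rad/s.
Step 3 — f₀ = ω₀/(2π) = 5.869e+04 Hz.

f₀ = 5.869e+04 Hz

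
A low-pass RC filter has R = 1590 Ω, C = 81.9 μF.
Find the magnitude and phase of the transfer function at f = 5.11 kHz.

Step 1 — Angular frequency: ω = 2π·5110 = 3.211e+04 rad/s.
Step 2 — Transfer function: H(jω) = 1/(1 + jωRC).
Step 3 — Denominator: 1 + jωRC = 1 + j·3.211e+04·1590·8.19e-05 = 1 + j4181.
Step 4 — H = 5.721e-08 - j0.0002392.
Step 5 — Magnitude: |H| = 0.0002392 (-72.4 dB); phase: φ = -90.0°.

|H| = 0.0002392 (-72.4 dB), φ = -90.0°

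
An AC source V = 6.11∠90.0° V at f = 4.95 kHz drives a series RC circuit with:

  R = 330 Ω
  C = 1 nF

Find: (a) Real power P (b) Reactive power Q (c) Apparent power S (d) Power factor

Step 1 — Angular frequency: ω = 2π·f = 2π·4950 = 3.11e+04 rad/s.
Step 2 — Component impedances:
  R: Z = R = 330 Ω
  C: Z = 1/(jωC) = -j/(ω·C) = 0 - j3.215e+04 Ω
Step 3 — Series combination: Z_total = R + C = 330 - j3.215e+04 Ω = 3.215e+04∠-89.4° Ω.
Step 4 — Source phasor: V = 6.11∠90.0° V = 0 + j6.11 V.
Step 5 — Current: I = V / Z = -0.00019 + j1.95e-06 A = 0.00019∠179.4° A.
Step 6 — Complex power: S = V·I* = 1.192e-05 - j0.001161 VA.
Step 7 — Real power: P = Re(S) = 1.192e-05 W.
Step 8 — Reactive power: Q = Im(S) = -0.001161 VAR.
Step 9 — Apparent power: |S| = 0.001161 VA.
Step 10 — Power factor: PF = P/|S| = 0.01026 (leading).

(a) P = 1.192e-05 W  (b) Q = -0.001161 VAR  (c) S = 0.001161 VA  (d) PF = 0.01026 (leading)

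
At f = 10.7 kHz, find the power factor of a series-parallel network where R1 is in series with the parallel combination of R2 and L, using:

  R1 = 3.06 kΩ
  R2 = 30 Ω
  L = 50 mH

Step 1 — Angular frequency: ω = 2π·f = 2π·1.07e+04 = 6.723e+04 rad/s.
Step 2 — Component impedances:
  R1: Z = R = 3060 Ω
  R2: Z = R = 30 Ω
  L: Z = jωL = j·6.723e+04·0.05 = 0 + j3362 Ω
Step 3 — Parallel branch: R2 || L = 1/(1/R2 + 1/L) = 30 + j0.2677 Ω.
Step 4 — Series with R1: Z_total = R1 + (R2 || L) = 3090 + j0.2677 Ω = 3090∠0.0° Ω.
Step 5 — Power factor: PF = cos(φ) = Re(Z)/|Z| = 3090/3090 = 1.
Step 6 — Type: Im(Z) = 0.2677 ⇒ lagging (phase φ = 0.0°).

PF = 1 (lagging, φ = 0.0°)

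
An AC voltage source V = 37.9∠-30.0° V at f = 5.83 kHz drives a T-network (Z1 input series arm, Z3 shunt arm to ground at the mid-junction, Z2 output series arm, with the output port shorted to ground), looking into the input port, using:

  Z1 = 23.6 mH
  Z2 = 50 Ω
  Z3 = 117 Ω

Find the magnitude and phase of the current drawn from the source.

Step 1 — Angular frequency: ω = 2π·f = 2π·5830 = 3.663e+04 rad/s.
Step 2 — Component impedances:
  Z1: Z = jωL = j·3.663e+04·0.0236 = 0 + j864.5 Ω
  Z2: Z = R = 50 Ω
  Z3: Z = R = 117 Ω
Step 3 — With the output port shorted to ground, the output series arm Z2 runs from the junction to ground; the shunt arm Z3 also runs from the junction to ground. They appear in parallel: Z3 || Z2 = 35.03 Ω.
Step 4 — Series with input arm Z1: Z_in = Z1 + (Z3 || Z2) = 35.03 + j864.5 Ω = 865.2∠87.7° Ω.
Step 5 — Source phasor: V = 37.9∠-30.0° V = 32.82 - j18.95 V.
Step 6 — Ohm's law: I = V / Z_total = (32.82 - j18.95) / (35.03 + j864.5) = -0.02035 - j0.03879 A.
Step 7 — Convert to polar: |I| = 0.0438 A, ∠I = -117.7°.

I = 0.0438∠-117.7° A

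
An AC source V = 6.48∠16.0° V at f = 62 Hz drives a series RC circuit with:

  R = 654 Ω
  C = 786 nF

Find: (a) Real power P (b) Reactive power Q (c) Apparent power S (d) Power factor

Step 1 — Angular frequency: ω = 2π·f = 2π·62 = 389.6 rad/s.
Step 2 — Component impedances:
  R: Z = R = 654 Ω
  C: Z = 1/(jωC) = -j/(ω·C) = 0 - j3266 Ω
Step 3 — Series combination: Z_total = R + C = 654 - j3266 Ω = 3331∠-78.7° Ω.
Step 4 — Source phasor: V = 6.48∠16.0° V = 6.229 + j1.786 V.
Step 5 — Current: I = V / Z = -0.0001586 + j0.001939 A = 0.001946∠94.7° A.
Step 6 — Complex power: S = V·I* = 0.002475 - j0.01236 VA.
Step 7 — Real power: P = Re(S) = 0.002475 W.
Step 8 — Reactive power: Q = Im(S) = -0.01236 VAR.
Step 9 — Apparent power: |S| = 0.01261 VA.
Step 10 — Power factor: PF = P/|S| = 0.1964 (leading).

(a) P = 0.002475 W  (b) Q = -0.01236 VAR  (c) S = 0.01261 VA  (d) PF = 0.1964 (leading)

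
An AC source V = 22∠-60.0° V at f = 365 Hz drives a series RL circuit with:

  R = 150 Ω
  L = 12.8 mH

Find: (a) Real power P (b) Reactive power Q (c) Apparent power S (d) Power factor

Step 1 — Angular frequency: ω = 2π·f = 2π·365 = 2293 rad/s.
Step 2 — Component impedances:
  R: Z = R = 150 Ω
  L: Z = jωL = j·2293·0.0128 = 0 + j29.36 Ω
Step 3 — Series combination: Z_total = R + L = 150 + j29.36 Ω = 152.8∠11.1° Ω.
Step 4 — Source phasor: V = 22∠-60.0° V = 11 - j19.05 V.
Step 5 — Current: I = V / Z = 0.04669 - j0.1362 A = 0.1439∠-71.1° A.
Step 6 — Complex power: S = V·I* = 3.108 + j0.6082 VA.
Step 7 — Real power: P = Re(S) = 3.108 W.
Step 8 — Reactive power: Q = Im(S) = 0.6082 VAR.
Step 9 — Apparent power: |S| = 3.167 VA.
Step 10 — Power factor: PF = P/|S| = 0.9814 (lagging).

(a) P = 3.108 W  (b) Q = 0.6082 VAR  (c) S = 3.167 VA  (d) PF = 0.9814 (lagging)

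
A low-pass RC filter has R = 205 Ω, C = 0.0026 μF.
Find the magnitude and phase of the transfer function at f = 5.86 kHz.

Step 1 — Angular frequency: ω = 2π·5860 = 3.682e+04 rad/s.
Step 2 — Transfer function: H(jω) = 1/(1 + jωRC).
Step 3 — Denominator: 1 + jωRC = 1 + j·3.682e+04·205·2.6e-09 = 1 + j0.01962.
Step 4 — H = 0.9996 - j0.01962.
Step 5 — Magnitude: |H| = 0.9998 (-0.0 dB); phase: φ = -1.1°.

|H| = 0.9998 (-0.0 dB), φ = -1.1°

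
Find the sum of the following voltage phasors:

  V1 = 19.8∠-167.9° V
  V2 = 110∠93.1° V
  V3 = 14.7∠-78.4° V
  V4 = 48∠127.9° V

Step 1 — Convert each phasor to rectangular form:
  V1 = 19.8·(cos(-167.9°) + j·sin(-167.9°)) = -19.36 - j4.15 V
  V2 = 110·(cos(93.1°) + j·sin(93.1°)) = -5.949 + j109.8 V
  V3 = 14.7·(cos(-78.4°) + j·sin(-78.4°)) = 2.956 - j14.4 V
  V4 = 48·(cos(127.9°) + j·sin(127.9°)) = -29.49 + j37.88 V
Step 2 — Sum components: V_total = -51.84 + j129.2 V.
Step 3 — Convert to polar: |V_total| = 139.2 V, ∠V_total = 111.9°.

V_total = 139.2∠111.9° V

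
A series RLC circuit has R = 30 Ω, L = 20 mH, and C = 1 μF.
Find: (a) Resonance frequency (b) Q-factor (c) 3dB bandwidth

Step 1 — Resonance condition Im(Z)=0 gives ω₀ = 1/√(LC).
Step 2 — ω₀ = 1/√(0.02·1e-06) = 7071 rad/s.
Step 3 — f₀ = ω₀/(2π) = 1125 Hz.
Step 4 — Series Q: Q = ω₀L/R = 7071·0.02/30 = 4.714.
Step 5 — 3dB bandwidth: Δω = ω₀/Q = 1500 rad/s; BW = Δω/(2π) = 238.7 Hz.

(a) f₀ = 1125 Hz  (b) Q = 4.714  (c) BW = 238.7 Hz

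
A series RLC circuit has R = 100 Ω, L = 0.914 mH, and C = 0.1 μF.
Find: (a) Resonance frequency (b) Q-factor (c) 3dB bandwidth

Step 1 — Resonance: ω₀ = 1/√(LC) = 1/√(0.000914·1e-07) = 1.046e+05 rad/s.
Step 2 — f₀ = ω₀/(2π) = 1.665e+04 Hz.
Step 3 — Series Q: Q = ω₀L/R = 1.046e+05·0.000914/100 = 0.956.
Step 4 — Bandwidth: Δω = ω₀/Q = 1.094e+05 rad/s; BW = Δω/(2π) = 1.741e+04 Hz.

(a) f₀ = 1.665e+04 Hz  (b) Q = 0.956  (c) BW = 1.741e+04 Hz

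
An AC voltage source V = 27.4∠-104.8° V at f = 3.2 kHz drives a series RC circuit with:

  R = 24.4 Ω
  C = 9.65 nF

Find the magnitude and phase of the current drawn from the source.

Step 1 — Angular frequency: ω = 2π·f = 2π·3200 = 2.011e+04 rad/s.
Step 2 — Component impedances:
  R: Z = R = 24.4 Ω
  C: Z = 1/(jωC) = -j/(ω·C) = 0 - j5154 Ω
Step 3 — Series combination: Z_total = R + C = 24.4 - j5154 Ω = 5154∠-89.7° Ω.
Step 4 — Source phasor: V = 27.4∠-104.8° V = -6.999 - j26.49 V.
Step 5 — Ohm's law: I = V / Z_total = (-6.999 - j26.49) / (24.4 - j5154) = 0.005133 - j0.001382 A.
Step 6 — Convert to polar: |I| = 0.005316 A, ∠I = -15.1°.

I = 0.005316∠-15.1° A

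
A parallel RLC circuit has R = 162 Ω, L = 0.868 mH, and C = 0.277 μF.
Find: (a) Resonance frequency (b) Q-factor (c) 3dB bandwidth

Step 1 — Resonance: ω₀ = 1/√(LC) = 1/√(0.000868·2.77e-07) = 6.449e+04 rad/s.
Step 2 — f₀ = ω₀/(2π) = 1.026e+04 Hz.
Step 3 — Parallel Q: Q = R/(ω₀L) = 162/(6.449e+04·0.000868) = 2.894.
Step 4 — Bandwidth: Δω = ω₀/Q = 2.228e+04 rad/s; BW = Δω/(2π) = 3547 Hz.

(a) f₀ = 1.026e+04 Hz  (b) Q = 2.894  (c) BW = 3547 Hz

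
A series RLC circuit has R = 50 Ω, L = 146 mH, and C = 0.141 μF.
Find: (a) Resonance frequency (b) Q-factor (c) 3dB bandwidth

Step 1 — Resonance: ω₀ = 1/√(LC) = 1/√(0.146·1.41e-07) = 6970 rad/s.
Step 2 — f₀ = ω₀/(2π) = 1109 Hz.
Step 3 — Series Q: Q = ω₀L/R = 6970·0.146/50 = 20.35.
Step 4 — Bandwidth: Δω = ω₀/Q = 342.5 rad/s; BW = Δω/(2π) = 54.51 Hz.

(a) f₀ = 1109 Hz  (b) Q = 20.35  (c) BW = 54.51 Hz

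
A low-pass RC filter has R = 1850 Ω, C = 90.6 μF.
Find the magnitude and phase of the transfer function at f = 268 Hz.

Step 1 — Angular frequency: ω = 2π·268 = 1684 rad/s.
Step 2 — Transfer function: H(jω) = 1/(1 + jωRC).
Step 3 — Denominator: 1 + jωRC = 1 + j·1684·1850·9.06e-05 = 1 + j282.2.
Step 4 — H = 1.255e-05 - j0.003543.
Step 5 — Magnitude: |H| = 0.003543 (-49.0 dB); phase: φ = -89.8°.

|H| = 0.003543 (-49.0 dB), φ = -89.8°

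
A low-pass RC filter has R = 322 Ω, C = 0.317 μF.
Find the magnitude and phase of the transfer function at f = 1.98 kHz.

Step 1 — Angular frequency: ω = 2π·1980 = 1.244e+04 rad/s.
Step 2 — Transfer function: H(jω) = 1/(1 + jωRC).
Step 3 — Denominator: 1 + jωRC = 1 + j·1.244e+04·322·3.17e-07 = 1 + j1.27.
Step 4 — H = 0.3828 - j0.4861.
Step 5 — Magnitude: |H| = 0.6187 (-4.2 dB); phase: φ = -51.8°.

|H| = 0.6187 (-4.2 dB), φ = -51.8°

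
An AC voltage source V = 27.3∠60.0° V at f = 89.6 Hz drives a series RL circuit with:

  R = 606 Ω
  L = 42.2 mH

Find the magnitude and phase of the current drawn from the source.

Step 1 — Angular frequency: ω = 2π·f = 2π·89.6 = 563 rad/s.
Step 2 — Component impedances:
  R: Z = R = 606 Ω
  L: Z = jωL = j·563·0.0422 = 0 + j23.76 Ω
Step 3 — Series combination: Z_total = R + L = 606 + j23.76 Ω = 606.5∠2.2° Ω.
Step 4 — Source phasor: V = 27.3∠60.0° V = 13.65 + j23.64 V.
Step 5 — Ohm's law: I = V / Z_total = (13.65 + j23.64) / (606 + j23.76) = 0.02402 + j0.03807 A.
Step 6 — Convert to polar: |I| = 0.04501 A, ∠I = 57.8°.

I = 0.04501∠57.8° A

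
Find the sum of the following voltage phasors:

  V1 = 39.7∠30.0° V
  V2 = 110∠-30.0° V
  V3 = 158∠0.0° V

Step 1 — Convert each phasor to rectangular form:
  V1 = 39.7·(cos(30.0°) + j·sin(30.0°)) = 34.38 + j19.85 V
  V2 = 110·(cos(-30.0°) + j·sin(-30.0°)) = 95.26 - j55 V
  V3 = 158·(cos(0.0°) + j·sin(0.0°)) = 158 V
Step 2 — Sum components: V_total = 287.6 - j35.15 V.
Step 3 — Convert to polar: |V_total| = 289.8 V, ∠V_total = -7.0°.

V_total = 289.8∠-7.0° V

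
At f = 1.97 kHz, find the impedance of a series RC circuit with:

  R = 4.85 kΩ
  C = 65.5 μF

Step 1 — Angular frequency: ω = 2π·f = 2π·1970 = 1.238e+04 rad/s.
Step 2 — Component impedances:
  R: Z = R = 4850 Ω
  C: Z = 1/(jωC) = -j/(ω·C) = 0 - j1.233 Ω
Step 3 — Series combination: Z_total = R + C = 4850 - j1.233 Ω = 4850∠-0.0° Ω.

Z = 4850 - j1.233 Ω = 4850∠-0.0° Ω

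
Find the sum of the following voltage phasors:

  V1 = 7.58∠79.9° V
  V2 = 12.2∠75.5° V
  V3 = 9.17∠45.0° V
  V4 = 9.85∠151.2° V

Step 1 — Convert each phasor to rectangular form:
  V1 = 7.58·(cos(79.9°) + j·sin(79.9°)) = 1.329 + j7.463 V
  V2 = 12.2·(cos(75.5°) + j·sin(75.5°)) = 3.055 + j11.81 V
  V3 = 9.17·(cos(45.0°) + j·sin(45.0°)) = 6.484 + j6.484 V
  V4 = 9.85·(cos(151.2°) + j·sin(151.2°)) = -8.632 + j4.745 V
Step 2 — Sum components: V_total = 2.236 + j30.5 V.
Step 3 — Convert to polar: |V_total| = 30.59 V, ∠V_total = 85.8°.

V_total = 30.59∠85.8° V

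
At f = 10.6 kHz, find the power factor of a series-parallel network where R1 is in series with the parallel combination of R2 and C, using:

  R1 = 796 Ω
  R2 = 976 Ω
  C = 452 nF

Step 1 — Angular frequency: ω = 2π·f = 2π·1.06e+04 = 6.66e+04 rad/s.
Step 2 — Component impedances:
  R1: Z = R = 796 Ω
  R2: Z = R = 976 Ω
  C: Z = 1/(jωC) = -j/(ω·C) = 0 - j33.22 Ω
Step 3 — Parallel branch: R2 || C = 1/(1/R2 + 1/C) = 1.129 - j33.18 Ω.
Step 4 — Series with R1: Z_total = R1 + (R2 || C) = 797.1 - j33.18 Ω = 797.8∠-2.4° Ω.
Step 5 — Power factor: PF = cos(φ) = Re(Z)/|Z| = 797.1/797.8 = 0.9991.
Step 6 — Type: Im(Z) = -33.18 ⇒ leading (phase φ = -2.4°).

PF = 0.9991 (leading, φ = -2.4°)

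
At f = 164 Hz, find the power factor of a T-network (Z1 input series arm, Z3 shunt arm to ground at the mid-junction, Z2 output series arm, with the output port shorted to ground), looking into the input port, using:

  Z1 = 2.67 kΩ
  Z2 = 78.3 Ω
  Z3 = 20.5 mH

Step 1 — Angular frequency: ω = 2π·f = 2π·164 = 1030 rad/s.
Step 2 — Component impedances:
  Z1: Z = R = 2670 Ω
  Z2: Z = R = 78.3 Ω
  Z3: Z = jωL = j·1030·0.0205 = 0 + j21.12 Ω
Step 3 — With the output port shorted to ground, the output series arm Z2 runs from the junction to ground; the shunt arm Z3 also runs from the junction to ground. They appear in parallel: Z3 || Z2 = 5.312 + j19.69 Ω.
Step 4 — Series with input arm Z1: Z_in = Z1 + (Z3 || Z2) = 2675 + j19.69 Ω = 2675∠0.4° Ω.
Step 5 — Power factor: PF = cos(φ) = Re(Z)/|Z| = 2675/2675 = 1.
Step 6 — Type: Im(Z) = 19.69 ⇒ lagging (phase φ = 0.4°).

PF = 1 (lagging, φ = 0.4°)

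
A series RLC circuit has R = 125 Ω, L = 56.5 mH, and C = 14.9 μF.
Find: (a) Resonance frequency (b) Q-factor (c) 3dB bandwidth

Step 1 — Resonance: ω₀ = 1/√(LC) = 1/√(0.0565·1.49e-05) = 1090 rad/s.
Step 2 — f₀ = ω₀/(2π) = 173.5 Hz.
Step 3 — Series Q: Q = ω₀L/R = 1090·0.0565/125 = 0.4926.
Step 4 — Bandwidth: Δω = ω₀/Q = 2212 rad/s; BW = Δω/(2π) = 352.1 Hz.

(a) f₀ = 173.5 Hz  (b) Q = 0.4926  (c) BW = 352.1 Hz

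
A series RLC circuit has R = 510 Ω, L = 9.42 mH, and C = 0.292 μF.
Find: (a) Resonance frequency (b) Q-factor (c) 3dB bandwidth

Step 1 — Resonance condition Im(Z)=0 gives ω₀ = 1/√(LC).
Step 2 — ω₀ = 1/√(0.00942·2.92e-07) = 1.907e+04 rad/s.
Step 3 — f₀ = ω₀/(2π) = 3035 Hz.
Step 4 — Series Q: Q = ω₀L/R = 1.907e+04·0.00942/510 = 0.3522.
Step 5 — 3dB bandwidth: Δω = ω₀/Q = 5.414e+04 rad/s; BW = Δω/(2π) = 8617 Hz.

(a) f₀ = 3035 Hz  (b) Q = 0.3522  (c) BW = 8617 Hz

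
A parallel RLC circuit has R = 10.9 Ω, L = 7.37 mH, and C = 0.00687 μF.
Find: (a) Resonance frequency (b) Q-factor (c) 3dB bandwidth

Step 1 — Resonance: ω₀ = 1/√(LC) = 1/√(0.00737·6.87e-09) = 1.405e+05 rad/s.
Step 2 — f₀ = ω₀/(2π) = 2.237e+04 Hz.
Step 3 — Parallel Q: Q = R/(ω₀L) = 10.9/(1.405e+05·0.00737) = 0.01052.
Step 4 — Bandwidth: Δω = ω₀/Q = 1.335e+07 rad/s; BW = Δω/(2π) = 2.125e+06 Hz.

(a) f₀ = 2.237e+04 Hz  (b) Q = 0.01052  (c) BW = 2.125e+06 Hz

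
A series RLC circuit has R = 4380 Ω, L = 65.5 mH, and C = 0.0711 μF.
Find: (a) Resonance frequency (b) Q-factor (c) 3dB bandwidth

Step 1 — Resonance condition Im(Z)=0 gives ω₀ = 1/√(LC).
Step 2 — ω₀ = 1/√(0.0655·7.11e-08) = 1.465e+04 rad/s.
Step 3 — f₀ = ω₀/(2π) = 2332 Hz.
Step 4 — Series Q: Q = ω₀L/R = 1.465e+04·0.0655/4380 = 0.2191.
Step 5 — 3dB bandwidth: Δω = ω₀/Q = 6.687e+04 rad/s; BW = Δω/(2π) = 1.064e+04 Hz.

(a) f₀ = 2332 Hz  (b) Q = 0.2191  (c) BW = 1.064e+04 Hz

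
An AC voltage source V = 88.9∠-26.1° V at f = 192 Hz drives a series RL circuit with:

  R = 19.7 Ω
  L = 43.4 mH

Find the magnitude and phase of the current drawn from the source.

Step 1 — Angular frequency: ω = 2π·f = 2π·192 = 1206 rad/s.
Step 2 — Component impedances:
  R: Z = R = 19.7 Ω
  L: Z = jωL = j·1206·0.0434 = 0 + j52.36 Ω
Step 3 — Series combination: Z_total = R + L = 19.7 + j52.36 Ω = 55.94∠69.4° Ω.
Step 4 — Source phasor: V = 88.9∠-26.1° V = 79.83 - j39.11 V.
Step 5 — Ohm's law: I = V / Z_total = (79.83 - j39.11) / (19.7 + j52.36) = -0.1518 - j1.582 A.
Step 6 — Convert to polar: |I| = 1.589 A, ∠I = -95.5°.

I = 1.589∠-95.5° A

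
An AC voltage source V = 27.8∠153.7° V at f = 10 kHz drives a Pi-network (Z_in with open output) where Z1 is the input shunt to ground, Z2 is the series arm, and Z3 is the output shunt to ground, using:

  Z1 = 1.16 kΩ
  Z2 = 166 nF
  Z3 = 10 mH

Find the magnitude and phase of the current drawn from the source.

Step 1 — Angular frequency: ω = 2π·f = 2π·1e+04 = 6.283e+04 rad/s.
Step 2 — Component impedances:
  Z1: Z = R = 1160 Ω
  Z2: Z = 1/(jωC) = -j/(ω·C) = 0 - j95.88 Ω
  Z3: Z = jωL = j·6.283e+04·0.01 = 0 + j628.3 Ω
Step 3 — With open output, the series arm Z2 and the output shunt Z3 appear in series to ground: Z2 + Z3 = 0 + j532.4 Ω.
Step 4 — Parallel with input shunt Z1: Z_in = Z1 || (Z2 + Z3) = 201.9 + j439.8 Ω = 483.9∠65.3° Ω.
Step 5 — Source phasor: V = 27.8∠153.7° V = -24.92 + j12.32 V.
Step 6 — Ohm's law: I = V / Z_total = (-24.92 + j12.32) / (201.9 + j439.8) = 0.001649 + j0.05743 A.
Step 7 — Convert to polar: |I| = 0.05745 A, ∠I = 88.4°.

I = 0.05745∠88.4° A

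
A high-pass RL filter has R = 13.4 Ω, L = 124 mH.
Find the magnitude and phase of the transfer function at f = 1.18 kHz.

Step 1 — Angular frequency: ω = 2π·1180 = 7414 rad/s.
Step 2 — Transfer function: H(jω) = jωL/(R + jωL).
Step 3 — Numerator jωL = j·919.4; denominator R + jωL = 13.4 + j919.4.
Step 4 — H = 0.9998 + j0.01457.
Step 5 — Magnitude: |H| = 0.9999 (-0.0 dB); phase: φ = 0.8°.

|H| = 0.9999 (-0.0 dB), φ = 0.8°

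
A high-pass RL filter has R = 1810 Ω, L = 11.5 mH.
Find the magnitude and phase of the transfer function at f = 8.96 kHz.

Step 1 — Angular frequency: ω = 2π·8960 = 5.63e+04 rad/s.
Step 2 — Transfer function: H(jω) = jωL/(R + jωL).
Step 3 — Numerator jωL = j·647.4; denominator R + jωL = 1810 + j647.4.
Step 4 — H = 0.1134 + j0.3171.
Step 5 — Magnitude: |H| = 0.3368 (-9.5 dB); phase: φ = 70.3°.

|H| = 0.3368 (-9.5 dB), φ = 70.3°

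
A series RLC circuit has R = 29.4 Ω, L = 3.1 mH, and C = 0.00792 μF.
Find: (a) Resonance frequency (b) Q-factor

Step 1 — Resonance condition Im(Z)=0 gives ω₀ = 1/√(LC).
Step 2 — ω₀ = 1/√(0.0031·7.92e-09) = 2.018e+05 rad/s.
Step 3 — f₀ = ω₀/(2π) = 3.212e+04 Hz.
Step 4 — Series Q: Q = ω₀L/R = 2.018e+05·0.0031/29.4 = 21.28.

(a) f₀ = 3.212e+04 Hz  (b) Q = 21.28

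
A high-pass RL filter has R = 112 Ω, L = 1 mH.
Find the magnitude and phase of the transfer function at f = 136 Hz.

Step 1 — Angular frequency: ω = 2π·136 = 854.5 rad/s.
Step 2 — Transfer function: H(jω) = jωL/(R + jωL).
Step 3 — Numerator jωL = j·0.8545; denominator R + jωL = 112 + j0.8545.
Step 4 — H = 5.821e-05 + j0.007629.
Step 5 — Magnitude: |H| = 0.007629 (-42.4 dB); phase: φ = 89.6°.

|H| = 0.007629 (-42.4 dB), φ = 89.6°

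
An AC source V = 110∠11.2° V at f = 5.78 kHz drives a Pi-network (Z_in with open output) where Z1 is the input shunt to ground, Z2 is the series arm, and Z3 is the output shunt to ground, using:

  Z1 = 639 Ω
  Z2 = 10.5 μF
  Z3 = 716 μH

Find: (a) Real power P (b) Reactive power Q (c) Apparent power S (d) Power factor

Step 1 — Angular frequency: ω = 2π·f = 2π·5780 = 3.632e+04 rad/s.
Step 2 — Component impedances:
  Z1: Z = R = 639 Ω
  Z2: Z = 1/(jωC) = -j/(ω·C) = 0 - j2.622 Ω
  Z3: Z = jωL = j·3.632e+04·0.000716 = 0 + j26 Ω
Step 3 — With open output, the series arm Z2 and the output shunt Z3 appear in series to ground: Z2 + Z3 = 0 + j23.38 Ω.
Step 4 — Parallel with input shunt Z1: Z_in = Z1 || (Z2 + Z3) = 0.8543 + j23.35 Ω = 23.36∠87.9° Ω.
Step 5 — Source phasor: V = 110∠11.2° V = 107.9 + j21.37 V.
Step 6 — Current: I = V / Z = 1.083 - j4.582 A = 4.708∠-76.7° A.
Step 7 — Complex power: S = V·I* = 18.94 + j517.5 VA.
Step 8 — Real power: P = Re(S) = 18.94 W.
Step 9 — Reactive power: Q = Im(S) = 517.5 VAR.
Step 10 — Apparent power: |S| = 517.9 VA.
Step 11 — Power factor: PF = P/|S| = 0.03656 (lagging).

(a) P = 18.94 W  (b) Q = 517.5 VAR  (c) S = 517.9 VA  (d) PF = 0.03656 (lagging)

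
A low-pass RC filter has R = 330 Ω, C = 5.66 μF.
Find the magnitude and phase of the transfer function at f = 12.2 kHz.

Step 1 — Angular frequency: ω = 2π·1.22e+04 = 7.665e+04 rad/s.
Step 2 — Transfer function: H(jω) = 1/(1 + jωRC).
Step 3 — Denominator: 1 + jωRC = 1 + j·7.665e+04·330·5.66e-06 = 1 + j143.2.
Step 4 — H = 4.878e-05 - j0.006984.
Step 5 — Magnitude: |H| = 0.006984 (-43.1 dB); phase: φ = -89.6°.

|H| = 0.006984 (-43.1 dB), φ = -89.6°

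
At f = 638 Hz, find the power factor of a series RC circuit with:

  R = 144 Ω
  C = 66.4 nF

Step 1 — Angular frequency: ω = 2π·f = 2π·638 = 4009 rad/s.
Step 2 — Component impedances:
  R: Z = R = 144 Ω
  C: Z = 1/(jωC) = -j/(ω·C) = 0 - j3757 Ω
Step 3 — Series combination: Z_total = R + C = 144 - j3757 Ω = 3760∠-87.8° Ω.
Step 4 — Power factor: PF = cos(φ) = Re(Z)/|Z| = 144/3760 = 0.0383.
Step 5 — Type: Im(Z) = -3757 ⇒ leading (phase φ = -87.8°).

PF = 0.0383 (leading, φ = -87.8°)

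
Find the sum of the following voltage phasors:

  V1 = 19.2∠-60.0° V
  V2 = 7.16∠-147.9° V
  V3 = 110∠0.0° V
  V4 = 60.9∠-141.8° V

Step 1 — Convert each phasor to rectangular form:
  V1 = 19.2·(cos(-60.0°) + j·sin(-60.0°)) = 9.6 - j16.63 V
  V2 = 7.16·(cos(-147.9°) + j·sin(-147.9°)) = -6.065 - j3.805 V
  V3 = 110·(cos(0.0°) + j·sin(0.0°)) = 110 V
  V4 = 60.9·(cos(-141.8°) + j·sin(-141.8°)) = -47.86 - j37.66 V
Step 2 — Sum components: V_total = 65.68 - j58.09 V.
Step 3 — Convert to polar: |V_total| = 87.68 V, ∠V_total = -41.5°.

V_total = 87.68∠-41.5° V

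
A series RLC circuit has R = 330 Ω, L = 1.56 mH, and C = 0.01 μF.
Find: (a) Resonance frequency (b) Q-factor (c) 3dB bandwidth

Step 1 — Resonance: ω₀ = 1/√(LC) = 1/√(0.00156·1e-08) = 2.532e+05 rad/s.
Step 2 — f₀ = ω₀/(2π) = 4.03e+04 Hz.
Step 3 — Series Q: Q = ω₀L/R = 2.532e+05·0.00156/330 = 1.197.
Step 4 — Bandwidth: Δω = ω₀/Q = 2.115e+05 rad/s; BW = Δω/(2π) = 3.367e+04 Hz.

(a) f₀ = 4.03e+04 Hz  (b) Q = 1.197  (c) BW = 3.367e+04 Hz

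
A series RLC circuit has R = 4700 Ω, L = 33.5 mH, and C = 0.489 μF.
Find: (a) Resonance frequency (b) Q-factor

Step 1 — Resonance condition Im(Z)=0 gives ω₀ = 1/√(LC).
Step 2 — ω₀ = 1/√(0.0335·4.89e-07) = 7813 rad/s.
Step 3 — f₀ = ω₀/(2π) = 1243 Hz.
Step 4 — Series Q: Q = ω₀L/R = 7813·0.0335/4700 = 0.05569.

(a) f₀ = 1243 Hz  (b) Q = 0.05569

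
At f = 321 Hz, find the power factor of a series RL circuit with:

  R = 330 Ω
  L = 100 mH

Step 1 — Angular frequency: ω = 2π·f = 2π·321 = 2017 rad/s.
Step 2 — Component impedances:
  R: Z = R = 330 Ω
  L: Z = jωL = j·2017·0.1 = 0 + j201.7 Ω
Step 3 — Series combination: Z_total = R + L = 330 + j201.7 Ω = 386.8∠31.4° Ω.
Step 4 — Power factor: PF = cos(φ) = Re(Z)/|Z| = 330/386.75 = 0.8533.
Step 5 — Type: Im(Z) = 201.7 ⇒ lagging (phase φ = 31.4°).

PF = 0.8533 (lagging, φ = 31.4°)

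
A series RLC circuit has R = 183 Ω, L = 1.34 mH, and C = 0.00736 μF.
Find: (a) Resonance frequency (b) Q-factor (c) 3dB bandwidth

Step 1 — Resonance: ω₀ = 1/√(LC) = 1/√(0.00134·7.36e-09) = 3.184e+05 rad/s.
Step 2 — f₀ = ω₀/(2π) = 5.068e+04 Hz.
Step 3 — Series Q: Q = ω₀L/R = 3.184e+05·0.00134/183 = 2.332.
Step 4 — Bandwidth: Δω = ω₀/Q = 1.366e+05 rad/s; BW = Δω/(2π) = 2.174e+04 Hz.

(a) f₀ = 5.068e+04 Hz  (b) Q = 2.332  (c) BW = 2.174e+04 Hz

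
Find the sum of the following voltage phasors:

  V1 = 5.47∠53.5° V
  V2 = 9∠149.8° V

Step 1 — Convert each phasor to rectangular form:
  V1 = 5.47·(cos(53.5°) + j·sin(53.5°)) = 3.254 + j4.397 V
  V2 = 9·(cos(149.8°) + j·sin(149.8°)) = -7.778 + j4.527 V
Step 2 — Sum components: V_total = -4.525 + j8.924 V.
Step 3 — Convert to polar: |V_total| = 10.01 V, ∠V_total = 116.9°.

V_total = 10.01∠116.9° V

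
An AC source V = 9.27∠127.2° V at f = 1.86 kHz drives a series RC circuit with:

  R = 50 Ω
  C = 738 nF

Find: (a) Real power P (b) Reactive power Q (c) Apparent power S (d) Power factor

Step 1 — Angular frequency: ω = 2π·f = 2π·1860 = 1.169e+04 rad/s.
Step 2 — Component impedances:
  R: Z = R = 50 Ω
  C: Z = 1/(jωC) = -j/(ω·C) = 0 - j115.9 Ω
Step 3 — Series combination: Z_total = R + C = 50 - j115.9 Ω = 126.3∠-66.7° Ω.
Step 4 — Source phasor: V = 9.27∠127.2° V = -5.605 + j7.384 V.
Step 5 — Current: I = V / Z = -0.07127 - j0.0176 A = 0.07342∠-166.1° A.
Step 6 — Complex power: S = V·I* = 0.2695 - j0.6249 VA.
Step 7 — Real power: P = Re(S) = 0.2695 W.
Step 8 — Reactive power: Q = Im(S) = -0.6249 VAR.
Step 9 — Apparent power: |S| = 0.6806 VA.
Step 10 — Power factor: PF = P/|S| = 0.396 (leading).

(a) P = 0.2695 W  (b) Q = -0.6249 VAR  (c) S = 0.6806 VA  (d) PF = 0.396 (leading)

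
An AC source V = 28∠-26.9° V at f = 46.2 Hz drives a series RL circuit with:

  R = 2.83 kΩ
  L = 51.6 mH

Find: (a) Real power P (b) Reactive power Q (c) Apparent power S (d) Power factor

Step 1 — Angular frequency: ω = 2π·f = 2π·46.2 = 290.3 rad/s.
Step 2 — Component impedances:
  R: Z = R = 2830 Ω
  L: Z = jωL = j·290.3·0.0516 = 0 + j14.98 Ω
Step 3 — Series combination: Z_total = R + L = 2830 + j14.98 Ω = 2830∠0.3° Ω.
Step 4 — Source phasor: V = 28∠-26.9° V = 24.97 - j12.67 V.
Step 5 — Current: I = V / Z = 0.008799 - j0.004523 A = 0.009894∠-27.2° A.
Step 6 — Complex power: S = V·I* = 0.277 + j0.001466 VA.
Step 7 — Real power: P = Re(S) = 0.277 W.
Step 8 — Reactive power: Q = Im(S) = 0.001466 VAR.
Step 9 — Apparent power: |S| = 0.277 VA.
Step 10 — Power factor: PF = P/|S| = 1 (lagging).

(a) P = 0.277 W  (b) Q = 0.001466 VAR  (c) S = 0.277 VA  (d) PF = 1 (lagging)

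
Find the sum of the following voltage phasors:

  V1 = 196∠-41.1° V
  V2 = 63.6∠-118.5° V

Step 1 — Convert each phasor to rectangular form:
  V1 = 196·(cos(-41.1°) + j·sin(-41.1°)) = 147.7 - j128.8 V
  V2 = 63.6·(cos(-118.5°) + j·sin(-118.5°)) = -30.35 - j55.89 V
Step 2 — Sum components: V_total = 117.4 - j184.7 V.
Step 3 — Convert to polar: |V_total| = 218.9 V, ∠V_total = -57.6°.

V_total = 218.9∠-57.6° V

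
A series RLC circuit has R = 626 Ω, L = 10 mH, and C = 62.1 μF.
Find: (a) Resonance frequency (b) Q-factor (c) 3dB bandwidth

Step 1 — Resonance condition Im(Z)=0 gives ω₀ = 1/√(LC).
Step 2 — ω₀ = 1/√(0.01·6.21e-05) = 1269 rad/s.
Step 3 — f₀ = ω₀/(2π) = 202 Hz.
Step 4 — Series Q: Q = ω₀L/R = 1269·0.01/626 = 0.02027.
Step 5 — 3dB bandwidth: Δω = ω₀/Q = 6.26e+04 rad/s; BW = Δω/(2π) = 9963 Hz.

(a) f₀ = 202 Hz  (b) Q = 0.02027  (c) BW = 9963 Hz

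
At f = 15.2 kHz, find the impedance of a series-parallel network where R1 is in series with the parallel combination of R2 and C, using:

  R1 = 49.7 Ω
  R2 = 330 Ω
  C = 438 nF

Step 1 — Angular frequency: ω = 2π·f = 2π·1.52e+04 = 9.55e+04 rad/s.
Step 2 — Component impedances:
  R1: Z = R = 49.7 Ω
  R2: Z = R = 330 Ω
  C: Z = 1/(jωC) = -j/(ω·C) = 0 - j23.91 Ω
Step 3 — Parallel branch: R2 || C = 1/(1/R2 + 1/C) = 1.723 - j23.78 Ω.
Step 4 — Series with R1: Z_total = R1 + (R2 || C) = 51.42 - j23.78 Ω = 56.66∠-24.8° Ω.

Z = 51.42 - j23.78 Ω = 56.66∠-24.8° Ω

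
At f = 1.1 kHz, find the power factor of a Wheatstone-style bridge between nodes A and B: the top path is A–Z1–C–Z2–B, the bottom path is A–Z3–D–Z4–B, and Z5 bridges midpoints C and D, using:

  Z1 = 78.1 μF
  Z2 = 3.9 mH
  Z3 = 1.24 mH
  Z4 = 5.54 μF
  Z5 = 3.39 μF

Step 1 — Angular frequency: ω = 2π·f = 2π·1100 = 6912 rad/s.
Step 2 — Component impedances:
  Z1: Z = 1/(jωC) = -j/(ω·C) = 0 - j1.853 Ω
  Z2: Z = jωL = j·6912·0.0039 = 0 + j26.95 Ω
  Z3: Z = jωL = j·6912·0.00124 = 0 + j8.57 Ω
  Z4: Z = 1/(jωC) = -j/(ω·C) = 0 - j26.12 Ω
  Z5: Z = 1/(jωC) = -j/(ω·C) = 0 - j42.68 Ω
Step 3 — Bridge requires nodal analysis (the Z5 bridge couples midpoints C and D, so the two paths cannot be reduced to a simple series/parallel combination). Setting node B to ground and injecting 1 A at node A, the 3-node admittance system at A, C, D solves to V_A = Z_AB = 0 - j44.36 Ω = 44.36∠-90.0° Ω.
Step 4 — Power factor: PF = cos(φ) = Re(Z)/|Z| = -0/44.36 = -0.
Step 5 — Type: Im(Z) = -44.36 ⇒ leading (phase φ = -90.0°).

PF = -0 (leading, φ = -90.0°)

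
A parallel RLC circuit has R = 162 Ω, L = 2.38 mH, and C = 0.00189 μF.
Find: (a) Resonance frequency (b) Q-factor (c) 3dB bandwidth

Step 1 — Resonance: ω₀ = 1/√(LC) = 1/√(0.00238·1.89e-09) = 4.715e+05 rad/s.
Step 2 — f₀ = ω₀/(2π) = 7.504e+04 Hz.
Step 3 — Parallel Q: Q = R/(ω₀L) = 162/(4.715e+05·0.00238) = 0.1444.
Step 4 — Bandwidth: Δω = ω₀/Q = 3.266e+06 rad/s; BW = Δω/(2π) = 5.198e+05 Hz.

(a) f₀ = 7.504e+04 Hz  (b) Q = 0.1444  (c) BW = 5.198e+05 Hz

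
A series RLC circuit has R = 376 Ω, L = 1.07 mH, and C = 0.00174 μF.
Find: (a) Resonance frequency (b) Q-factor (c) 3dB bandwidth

Step 1 — Resonance condition Im(Z)=0 gives ω₀ = 1/√(LC).
Step 2 — ω₀ = 1/√(0.00107·1.74e-09) = 7.329e+05 rad/s.
Step 3 — f₀ = ω₀/(2π) = 1.166e+05 Hz.
Step 4 — Series Q: Q = ω₀L/R = 7.329e+05·0.00107/376 = 2.086.
Step 5 — 3dB bandwidth: Δω = ω₀/Q = 3.514e+05 rad/s; BW = Δω/(2π) = 5.593e+04 Hz.

(a) f₀ = 1.166e+05 Hz  (b) Q = 2.086  (c) BW = 5.593e+04 Hz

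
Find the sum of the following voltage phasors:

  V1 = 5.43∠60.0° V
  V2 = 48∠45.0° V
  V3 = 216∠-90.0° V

Step 1 — Convert each phasor to rectangular form:
  V1 = 5.43·(cos(60.0°) + j·sin(60.0°)) = 2.715 + j4.703 V
  V2 = 48·(cos(45.0°) + j·sin(45.0°)) = 33.94 + j33.94 V
  V3 = 216·(cos(-90.0°) + j·sin(-90.0°)) = 0 - j216 V
Step 2 — Sum components: V_total = 36.66 - j177.4 V.
Step 3 — Convert to polar: |V_total| = 181.1 V, ∠V_total = -78.3°.

V_total = 181.1∠-78.3° V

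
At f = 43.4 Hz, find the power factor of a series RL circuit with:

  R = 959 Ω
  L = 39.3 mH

Step 1 — Angular frequency: ω = 2π·f = 2π·43.4 = 272.7 rad/s.
Step 2 — Component impedances:
  R: Z = R = 959 Ω
  L: Z = jωL = j·272.7·0.0393 = 0 + j10.72 Ω
Step 3 — Series combination: Z_total = R + L = 959 + j10.72 Ω = 959.1∠0.6° Ω.
Step 4 — Power factor: PF = cos(φ) = Re(Z)/|Z| = 959/959.1 = 0.9999.
Step 5 — Type: Im(Z) = 10.72 ⇒ lagging (phase φ = 0.6°).

PF = 0.9999 (lagging, φ = 0.6°)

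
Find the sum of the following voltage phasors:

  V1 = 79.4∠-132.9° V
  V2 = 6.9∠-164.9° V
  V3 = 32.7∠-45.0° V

Step 1 — Convert each phasor to rectangular form:
  V1 = 79.4·(cos(-132.9°) + j·sin(-132.9°)) = -54.05 - j58.16 V
  V2 = 6.9·(cos(-164.9°) + j·sin(-164.9°)) = -6.662 - j1.797 V
  V3 = 32.7·(cos(-45.0°) + j·sin(-45.0°)) = 23.12 - j23.12 V
Step 2 — Sum components: V_total = -37.59 - j83.08 V.
Step 3 — Convert to polar: |V_total| = 91.19 V, ∠V_total = -114.3°.

V_total = 91.19∠-114.3° V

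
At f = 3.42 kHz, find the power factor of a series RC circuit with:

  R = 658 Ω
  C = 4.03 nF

Step 1 — Angular frequency: ω = 2π·f = 2π·3420 = 2.149e+04 rad/s.
Step 2 — Component impedances:
  R: Z = R = 658 Ω
  C: Z = 1/(jωC) = -j/(ω·C) = 0 - j1.155e+04 Ω
Step 3 — Series combination: Z_total = R + C = 658 - j1.155e+04 Ω = 1.157e+04∠-86.7° Ω.
Step 4 — Power factor: PF = cos(φ) = Re(Z)/|Z| = 658/11566 = 0.05689.
Step 5 — Type: Im(Z) = -1.155e+04 ⇒ leading (phase φ = -86.7°).

PF = 0.05689 (leading, φ = -86.7°)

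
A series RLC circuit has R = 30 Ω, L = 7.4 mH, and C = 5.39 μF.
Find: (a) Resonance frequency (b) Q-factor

Step 1 — Resonance condition Im(Z)=0 gives ω₀ = 1/√(LC).
Step 2 — ω₀ = 1/√(0.0074·5.39e-06) = 5007 rad/s.
Step 3 — f₀ = ω₀/(2π) = 796.9 Hz.
Step 4 — Series Q: Q = ω₀L/R = 5007·0.0074/30 = 1.235.

(a) f₀ = 796.9 Hz  (b) Q = 1.235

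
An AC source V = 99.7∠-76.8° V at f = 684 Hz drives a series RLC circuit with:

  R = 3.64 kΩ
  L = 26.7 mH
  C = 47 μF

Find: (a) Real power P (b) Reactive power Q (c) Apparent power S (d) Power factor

Step 1 — Angular frequency: ω = 2π·f = 2π·684 = 4298 rad/s.
Step 2 — Component impedances:
  R: Z = R = 3640 Ω
  L: Z = jωL = j·4298·0.0267 = 0 + j114.7 Ω
  C: Z = 1/(jωC) = -j/(ω·C) = 0 - j4.951 Ω
Step 3 — Series combination: Z_total = R + L + C = 3640 + j109.8 Ω = 3642∠1.7° Ω.
Step 4 — Source phasor: V = 99.7∠-76.8° V = 22.77 - j97.07 V.
Step 5 — Current: I = V / Z = 0.005445 - j0.02683 A = 0.02738∠-78.5° A.
Step 6 — Complex power: S = V·I* = 2.728 + j0.0823 VA.
Step 7 — Real power: P = Re(S) = 2.728 W.
Step 8 — Reactive power: Q = Im(S) = 0.0823 VAR.
Step 9 — Apparent power: |S| = 2.73 VA.
Step 10 — Power factor: PF = P/|S| = 0.9995 (lagging).

(a) P = 2.728 W  (b) Q = 0.0823 VAR  (c) S = 2.73 VA  (d) PF = 0.9995 (lagging)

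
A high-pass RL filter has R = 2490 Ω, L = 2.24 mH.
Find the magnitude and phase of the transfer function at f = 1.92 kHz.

Step 1 — Angular frequency: ω = 2π·1920 = 1.206e+04 rad/s.
Step 2 — Transfer function: H(jω) = jωL/(R + jωL).
Step 3 — Numerator jωL = j·27.02; denominator R + jωL = 2490 + j27.02.
Step 4 — H = 0.0001178 + j0.01085.
Step 5 — Magnitude: |H| = 0.01085 (-39.3 dB); phase: φ = 89.4°.

|H| = 0.01085 (-39.3 dB), φ = 89.4°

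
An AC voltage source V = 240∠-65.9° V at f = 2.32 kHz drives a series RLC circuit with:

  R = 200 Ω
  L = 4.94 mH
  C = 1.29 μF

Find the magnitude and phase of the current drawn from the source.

Step 1 — Angular frequency: ω = 2π·f = 2π·2320 = 1.458e+04 rad/s.
Step 2 — Component impedances:
  R: Z = R = 200 Ω
  L: Z = jωL = j·1.458e+04·0.00494 = 0 + j72.01 Ω
  C: Z = 1/(jωC) = -j/(ω·C) = 0 - j53.18 Ω
Step 3 — Series combination: Z_total = R + L + C = 200 + j18.83 Ω = 200.9∠5.4° Ω.
Step 4 — Source phasor: V = 240∠-65.9° V = 98 - j219.1 V.
Step 5 — Ohm's law: I = V / Z_total = (98 - j219.1) / (200 + j18.83) = 0.3835 - j1.132 A.
Step 6 — Convert to polar: |I| = 1.195 A, ∠I = -71.3°.

I = 1.195∠-71.3° A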